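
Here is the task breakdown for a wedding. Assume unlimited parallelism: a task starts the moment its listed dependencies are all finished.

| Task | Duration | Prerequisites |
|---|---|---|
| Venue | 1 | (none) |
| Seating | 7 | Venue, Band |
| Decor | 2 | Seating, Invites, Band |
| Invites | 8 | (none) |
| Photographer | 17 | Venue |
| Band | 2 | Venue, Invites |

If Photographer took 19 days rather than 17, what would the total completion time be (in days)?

20

Actual critical path: Invites→Band→Seating→Decor = 8+2+7+2 = 19 ⇒ 19 days.
Photographer is off the critical path — its longest chain is 18 days, giving 1 of slack.
The binding chain switches to Venue→Photographer = 1+19 = 20; finish 20 days.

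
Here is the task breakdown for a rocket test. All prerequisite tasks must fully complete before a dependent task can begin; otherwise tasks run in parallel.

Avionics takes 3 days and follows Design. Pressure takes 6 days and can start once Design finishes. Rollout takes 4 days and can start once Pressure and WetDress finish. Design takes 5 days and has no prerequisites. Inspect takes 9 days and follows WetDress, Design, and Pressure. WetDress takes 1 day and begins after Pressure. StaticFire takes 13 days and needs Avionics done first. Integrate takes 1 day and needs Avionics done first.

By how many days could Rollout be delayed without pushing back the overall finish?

5

Design→Avionics→StaticFire = 5+3+13 = 21 sets the makespan at 21 days.
Longest path through Rollout: 16 days (earliest finish 16, latest finish 21).
Slack of Rollout = 17 − 12 = 5 days.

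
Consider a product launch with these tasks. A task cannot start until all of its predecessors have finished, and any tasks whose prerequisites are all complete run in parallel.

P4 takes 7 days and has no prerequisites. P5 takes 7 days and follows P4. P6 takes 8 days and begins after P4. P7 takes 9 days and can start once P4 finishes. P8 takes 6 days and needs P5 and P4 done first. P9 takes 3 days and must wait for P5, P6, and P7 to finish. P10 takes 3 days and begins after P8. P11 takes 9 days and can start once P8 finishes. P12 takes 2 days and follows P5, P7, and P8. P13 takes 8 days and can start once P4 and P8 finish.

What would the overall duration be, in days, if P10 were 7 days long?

29

Actual critical path: P4→P5→P8→P11 = 7+7+6+9 = 29 ⇒ 29 days.
The longest path through P10 is only 23 days, so P10 has float 6.
The critical path is still P4→P5→P8→P11; finish is now 29 days.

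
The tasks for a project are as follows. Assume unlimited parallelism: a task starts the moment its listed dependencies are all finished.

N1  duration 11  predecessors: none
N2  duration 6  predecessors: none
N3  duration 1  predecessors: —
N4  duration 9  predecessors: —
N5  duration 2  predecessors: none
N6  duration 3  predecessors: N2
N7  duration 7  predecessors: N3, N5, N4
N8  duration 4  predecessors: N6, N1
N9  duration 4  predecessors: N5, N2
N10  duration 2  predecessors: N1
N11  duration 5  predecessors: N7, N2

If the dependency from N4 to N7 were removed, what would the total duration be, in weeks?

Original critical path: N4→N7→N11 = 9+7+5 = 21 ⇒ 21 weeks.
Without N4→N7, N7's earliest start moves from 9 to 2.
The longest chain is now N1→N8 = 11+4 = 15, so the job takes 15 weeks.

15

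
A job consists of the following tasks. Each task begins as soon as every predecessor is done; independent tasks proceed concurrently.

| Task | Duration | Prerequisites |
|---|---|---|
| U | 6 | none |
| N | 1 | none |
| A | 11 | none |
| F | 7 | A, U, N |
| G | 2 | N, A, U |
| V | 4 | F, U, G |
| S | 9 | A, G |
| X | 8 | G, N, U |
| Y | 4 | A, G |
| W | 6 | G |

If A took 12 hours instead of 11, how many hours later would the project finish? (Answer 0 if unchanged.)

As given, the longest chain is A→F→V = 11+7+4 = 22, so the finish is 22 hours.
Since A is critical, the +1 change carries straight to that chain (now 23 hours).
No other chain overtakes it, so the finish is 23 hours.
Change in finish: 23 − 22 = +1 hours.

1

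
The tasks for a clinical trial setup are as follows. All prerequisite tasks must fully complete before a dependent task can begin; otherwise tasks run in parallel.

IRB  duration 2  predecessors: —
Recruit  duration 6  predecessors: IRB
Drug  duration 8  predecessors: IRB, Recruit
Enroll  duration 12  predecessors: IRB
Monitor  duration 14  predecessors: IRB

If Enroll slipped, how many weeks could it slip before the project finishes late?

2

IRB→Recruit→Drug = 2+6+8 = 16 sets the makespan at 16 weeks.
Longest path through Enroll: 14 weeks (earliest finish 14, latest finish 16).
Float = 16 − 14 = 2.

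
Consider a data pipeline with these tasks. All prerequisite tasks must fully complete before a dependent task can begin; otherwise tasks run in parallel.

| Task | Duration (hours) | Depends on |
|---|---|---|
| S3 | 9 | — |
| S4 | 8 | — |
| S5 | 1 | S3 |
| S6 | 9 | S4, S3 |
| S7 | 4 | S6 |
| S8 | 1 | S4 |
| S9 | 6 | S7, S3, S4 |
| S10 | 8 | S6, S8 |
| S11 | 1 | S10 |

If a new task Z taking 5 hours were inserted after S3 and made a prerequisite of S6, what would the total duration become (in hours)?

Originally the data pipeline takes 28 hours.
With Z inserted, S6 now waits for max(S4, S3, Z).
New critical path: S3→Z→S6→S7→S9 = 9+5+9+4+6 = 33 ⇒ 33 hours.

33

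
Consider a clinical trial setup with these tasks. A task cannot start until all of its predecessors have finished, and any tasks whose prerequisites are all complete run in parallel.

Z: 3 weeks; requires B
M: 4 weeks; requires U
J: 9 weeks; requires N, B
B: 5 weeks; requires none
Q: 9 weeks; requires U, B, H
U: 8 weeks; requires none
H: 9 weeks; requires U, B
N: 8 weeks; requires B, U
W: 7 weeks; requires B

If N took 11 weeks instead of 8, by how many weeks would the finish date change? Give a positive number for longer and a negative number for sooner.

The binding path is U→H→Q = 8+9+9 = 26; finish at 26 weeks.
N has 1 week of float (longest path through it is 25).
Now U→N→J = 8+11+9 = 28 is longest, so the finish becomes 28 weeks.
Change in finish: 28 − 26 = +2 weeks.

2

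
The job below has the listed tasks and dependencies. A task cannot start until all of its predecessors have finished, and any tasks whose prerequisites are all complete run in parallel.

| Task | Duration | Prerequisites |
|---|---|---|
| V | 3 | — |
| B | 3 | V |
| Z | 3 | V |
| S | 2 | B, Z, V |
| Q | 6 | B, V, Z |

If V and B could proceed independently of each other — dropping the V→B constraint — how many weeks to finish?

Before: longest chain V→B→Q = 3+3+6 = 12, finish 12.
Without V→B, B's earliest start moves from 3 to 0.
New critical path: V→Z→Q = 3+3+6 = 12 ⇒ 12 weeks.

12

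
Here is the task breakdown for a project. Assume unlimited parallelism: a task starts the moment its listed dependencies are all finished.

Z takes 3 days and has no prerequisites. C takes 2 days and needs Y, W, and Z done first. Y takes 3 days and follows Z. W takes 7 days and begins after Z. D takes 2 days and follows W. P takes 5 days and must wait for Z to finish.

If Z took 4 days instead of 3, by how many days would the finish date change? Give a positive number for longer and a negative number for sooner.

Baseline: Z→W→D = 3+7+2 = 12 → 12 days.
Z lies on that path, so at 4 days the path becomes 13 days.
No other chain overtakes it, so the finish is 13 days.
Change in finish: 13 − 12 = +1 days.

1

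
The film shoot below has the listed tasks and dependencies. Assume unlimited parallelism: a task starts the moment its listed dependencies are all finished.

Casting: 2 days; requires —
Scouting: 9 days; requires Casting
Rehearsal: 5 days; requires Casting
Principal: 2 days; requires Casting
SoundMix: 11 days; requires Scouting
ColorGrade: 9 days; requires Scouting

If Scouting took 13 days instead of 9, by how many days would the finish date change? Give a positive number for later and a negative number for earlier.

4

Baseline: Casting→Scouting→SoundMix = 2+9+11 = 22 → 22 days.
Since Scouting is critical, the +4 change carries straight to that chain (now 26 days).
The critical path is still Casting→Scouting→SoundMix; finish is now 26 days.
Change in finish: 26 − 22 = +4 days.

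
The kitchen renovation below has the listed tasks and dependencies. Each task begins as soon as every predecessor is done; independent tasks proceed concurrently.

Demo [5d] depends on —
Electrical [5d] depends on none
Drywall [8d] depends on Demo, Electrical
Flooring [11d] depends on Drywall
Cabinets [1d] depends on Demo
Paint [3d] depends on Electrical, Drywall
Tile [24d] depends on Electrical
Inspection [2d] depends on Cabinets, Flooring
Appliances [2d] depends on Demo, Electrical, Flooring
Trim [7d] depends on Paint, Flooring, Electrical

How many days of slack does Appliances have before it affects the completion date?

5

Critical path: Demo→Drywall→Flooring→Trim = 5+8+11+7 = 31, so the finish is 31 days.
Appliances finishes as early as 26 and must finish by 31.
So Appliances can slip 31 − 26 = 5 days.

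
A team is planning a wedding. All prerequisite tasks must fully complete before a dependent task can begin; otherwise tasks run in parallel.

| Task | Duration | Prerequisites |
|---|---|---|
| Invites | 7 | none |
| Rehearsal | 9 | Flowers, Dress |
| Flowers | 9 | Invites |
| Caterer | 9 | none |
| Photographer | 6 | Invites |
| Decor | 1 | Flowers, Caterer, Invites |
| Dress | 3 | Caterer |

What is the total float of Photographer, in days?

Critical path: Invites→Flowers→Rehearsal = 7+9+9 = 25, so the finish is 25 days.
Longest path through Photographer: 13 days (earliest finish 13, latest finish 25).
Float = 25 − 13 = 12.

12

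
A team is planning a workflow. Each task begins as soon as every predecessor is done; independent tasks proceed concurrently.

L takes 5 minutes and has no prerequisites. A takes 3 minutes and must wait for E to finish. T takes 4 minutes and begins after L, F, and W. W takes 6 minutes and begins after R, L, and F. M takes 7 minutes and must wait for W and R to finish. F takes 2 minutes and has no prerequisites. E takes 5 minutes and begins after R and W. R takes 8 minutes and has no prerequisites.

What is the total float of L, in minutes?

3

The longest chain is R→W→E→A = 8+6+5+3 = 22; overall finish 22 minutes.
L finishes as early as 5 and must finish by 8.
Float = 22 − 19 = 3.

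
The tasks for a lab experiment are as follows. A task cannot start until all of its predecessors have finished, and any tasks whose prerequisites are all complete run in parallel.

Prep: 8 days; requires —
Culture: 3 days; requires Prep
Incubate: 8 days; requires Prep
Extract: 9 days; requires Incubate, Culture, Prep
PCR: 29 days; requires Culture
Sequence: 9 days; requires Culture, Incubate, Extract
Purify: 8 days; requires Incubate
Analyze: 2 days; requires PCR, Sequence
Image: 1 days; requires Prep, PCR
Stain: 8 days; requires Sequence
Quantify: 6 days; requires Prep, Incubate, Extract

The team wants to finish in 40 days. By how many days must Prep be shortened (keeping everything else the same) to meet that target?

2

Current finish: 42 days; target: 40.
Prep is on every critical path, so each day cut from Prep cuts the finish by one (this holds down to a finish of 35).
Need 42 − 40 = 2 days off Prep → Prep becomes 6 days, finish becomes 40.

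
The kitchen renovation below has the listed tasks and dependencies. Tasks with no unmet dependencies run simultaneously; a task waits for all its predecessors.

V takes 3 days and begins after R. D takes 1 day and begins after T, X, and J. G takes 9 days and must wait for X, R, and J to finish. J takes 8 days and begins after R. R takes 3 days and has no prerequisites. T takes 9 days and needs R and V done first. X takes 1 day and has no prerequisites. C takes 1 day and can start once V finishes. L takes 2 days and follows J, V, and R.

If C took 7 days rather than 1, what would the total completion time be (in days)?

The binding path is R→J→G = 3+8+9 = 20; finish at 20 days.
C has 13 days of float (longest path through it is 7).
That remains the longest chain; total 20 days.

20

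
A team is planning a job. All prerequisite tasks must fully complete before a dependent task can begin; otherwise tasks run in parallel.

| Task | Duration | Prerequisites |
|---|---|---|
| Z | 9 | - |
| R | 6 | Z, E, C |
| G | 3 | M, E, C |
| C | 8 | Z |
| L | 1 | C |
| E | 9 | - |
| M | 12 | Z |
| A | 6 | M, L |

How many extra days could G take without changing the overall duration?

The longest chain is Z→M→A = 9+12+6 = 27; overall finish 27 days.
The longest chain containing G totals 24 days.
So G can slip 27 − 24 = 3 days.

3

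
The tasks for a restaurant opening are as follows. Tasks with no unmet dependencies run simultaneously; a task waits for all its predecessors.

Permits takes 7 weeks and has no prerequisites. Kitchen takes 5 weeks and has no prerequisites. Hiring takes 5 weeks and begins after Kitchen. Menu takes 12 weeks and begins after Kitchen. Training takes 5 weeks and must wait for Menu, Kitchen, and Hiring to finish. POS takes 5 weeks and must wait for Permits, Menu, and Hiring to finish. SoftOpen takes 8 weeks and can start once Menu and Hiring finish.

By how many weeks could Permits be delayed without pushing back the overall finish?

Kitchen→Menu→SoftOpen = 5+12+8 = 25 sets the makespan at 25 weeks.
Longest path through Permits: 12 weeks (earliest finish 7, latest finish 20).
Slack of Permits = 13 − 0 = 13 weeks.

13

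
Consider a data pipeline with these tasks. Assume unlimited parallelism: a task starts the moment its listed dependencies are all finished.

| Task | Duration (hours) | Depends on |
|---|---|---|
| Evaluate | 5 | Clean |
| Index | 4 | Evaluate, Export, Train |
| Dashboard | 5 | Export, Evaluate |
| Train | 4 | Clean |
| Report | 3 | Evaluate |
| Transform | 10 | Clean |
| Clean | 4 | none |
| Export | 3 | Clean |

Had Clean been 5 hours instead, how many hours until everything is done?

Critical path before the change: Clean→Transform = 4+10 = 14 giving 14 hours.
Clean is on the critical path; changing it to 5 makes that path 15 hours.
No other chain overtakes it, so the finish is 15 hours.

15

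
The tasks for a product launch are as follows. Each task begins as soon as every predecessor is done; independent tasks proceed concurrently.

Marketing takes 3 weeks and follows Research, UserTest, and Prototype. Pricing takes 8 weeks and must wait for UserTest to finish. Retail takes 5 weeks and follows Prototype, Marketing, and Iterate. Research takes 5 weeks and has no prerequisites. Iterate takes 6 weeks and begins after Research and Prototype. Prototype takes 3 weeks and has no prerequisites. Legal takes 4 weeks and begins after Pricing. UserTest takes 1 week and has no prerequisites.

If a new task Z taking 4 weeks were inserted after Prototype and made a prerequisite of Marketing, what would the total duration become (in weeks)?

Originally the schedule takes 16 weeks.
With Z inserted, Marketing now waits for max(Research, UserTest, Prototype, Z).
New critical path: Research→Iterate→Retail = 5+6+5 = 16 ⇒ 16 weeks.

16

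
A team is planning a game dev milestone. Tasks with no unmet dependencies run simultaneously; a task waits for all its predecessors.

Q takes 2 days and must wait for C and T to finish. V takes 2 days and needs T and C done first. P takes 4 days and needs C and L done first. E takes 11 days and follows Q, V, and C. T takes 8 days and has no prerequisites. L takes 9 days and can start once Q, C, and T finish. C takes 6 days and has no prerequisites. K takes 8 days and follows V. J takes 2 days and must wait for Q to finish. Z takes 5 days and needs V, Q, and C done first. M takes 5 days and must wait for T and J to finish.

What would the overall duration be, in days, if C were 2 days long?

As given, the longest chain is T→Q→L→P = 8+2+9+4 = 23, so the finish is 23 days.
C is off the critical path — its longest chain is 21 days, giving 2 of slack.
That remains the longest chain; total 23 days.

23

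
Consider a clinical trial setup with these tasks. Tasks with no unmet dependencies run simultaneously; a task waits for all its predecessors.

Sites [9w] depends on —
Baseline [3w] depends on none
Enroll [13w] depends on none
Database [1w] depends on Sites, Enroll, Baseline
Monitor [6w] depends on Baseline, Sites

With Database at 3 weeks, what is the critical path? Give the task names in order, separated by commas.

Enroll, Database

The binding path is Sites→Monitor = 9+6 = 15; finish at 15 weeks.
The longest path through Database is only 14 weeks, so Database has float 1.
New critical path: Enroll→Database = 13+3 = 16 ⇒ 16 weeks.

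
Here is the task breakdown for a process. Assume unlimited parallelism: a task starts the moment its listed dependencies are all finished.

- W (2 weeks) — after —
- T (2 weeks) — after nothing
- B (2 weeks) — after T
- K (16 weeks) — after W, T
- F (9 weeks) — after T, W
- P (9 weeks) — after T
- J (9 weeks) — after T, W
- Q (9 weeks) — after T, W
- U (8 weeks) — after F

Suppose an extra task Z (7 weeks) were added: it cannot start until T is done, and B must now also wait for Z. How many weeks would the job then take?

19

Originally the job takes 19 weeks.
With Z inserted, B now waits for max(T, Z).
New critical path: T→F→U = 2+9+8 = 19 ⇒ 19 weeks.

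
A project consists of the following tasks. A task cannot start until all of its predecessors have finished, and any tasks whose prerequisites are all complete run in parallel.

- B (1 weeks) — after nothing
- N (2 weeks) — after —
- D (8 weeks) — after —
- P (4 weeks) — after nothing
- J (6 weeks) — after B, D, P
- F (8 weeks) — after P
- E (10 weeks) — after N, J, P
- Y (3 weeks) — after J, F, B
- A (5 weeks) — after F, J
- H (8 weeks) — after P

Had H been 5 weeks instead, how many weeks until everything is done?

Actual critical path: D→J→E = 8+6+10 = 24 ⇒ 24 weeks.
H has 12 weeks of float (longest path through it is 12).
No other chain overtakes it, so the finish is 24 weeks.

24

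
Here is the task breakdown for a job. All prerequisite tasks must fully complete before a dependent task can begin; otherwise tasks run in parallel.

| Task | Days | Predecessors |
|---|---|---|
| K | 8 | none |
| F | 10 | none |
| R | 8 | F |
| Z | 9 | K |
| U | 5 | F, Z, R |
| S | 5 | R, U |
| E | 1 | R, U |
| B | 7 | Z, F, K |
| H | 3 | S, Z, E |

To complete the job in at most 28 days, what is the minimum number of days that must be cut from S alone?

Current finish: 31 days; target: 28.
S is on every critical path, so each day cut from S cuts the finish by one (this holds down to a finish of 27).
Need 31 − 28 = 3 days off S → S becomes 2 days, finish becomes 28.

3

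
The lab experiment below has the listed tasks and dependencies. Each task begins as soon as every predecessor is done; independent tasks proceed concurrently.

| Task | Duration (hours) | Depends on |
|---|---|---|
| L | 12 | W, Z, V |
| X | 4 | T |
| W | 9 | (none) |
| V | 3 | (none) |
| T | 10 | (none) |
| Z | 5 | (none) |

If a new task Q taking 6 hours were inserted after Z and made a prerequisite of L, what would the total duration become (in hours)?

Originally the schedule takes 21 hours.
With Q inserted, L now waits for max(W, Z, V, Q).
New critical path: Z→Q→L = 5+6+12 = 23 ⇒ 23 hours.

23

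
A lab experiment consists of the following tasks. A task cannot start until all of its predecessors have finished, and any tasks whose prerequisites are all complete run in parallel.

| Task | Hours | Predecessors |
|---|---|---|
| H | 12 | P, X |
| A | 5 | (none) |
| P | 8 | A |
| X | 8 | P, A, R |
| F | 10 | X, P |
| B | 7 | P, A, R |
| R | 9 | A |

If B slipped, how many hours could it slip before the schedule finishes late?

Critical path: A→R→X→H = 5+9+8+12 = 34, so the finish is 34 hours.
The longest chain containing B totals 21 hours.
Slack of B = 27 − 14 = 13 hours.

13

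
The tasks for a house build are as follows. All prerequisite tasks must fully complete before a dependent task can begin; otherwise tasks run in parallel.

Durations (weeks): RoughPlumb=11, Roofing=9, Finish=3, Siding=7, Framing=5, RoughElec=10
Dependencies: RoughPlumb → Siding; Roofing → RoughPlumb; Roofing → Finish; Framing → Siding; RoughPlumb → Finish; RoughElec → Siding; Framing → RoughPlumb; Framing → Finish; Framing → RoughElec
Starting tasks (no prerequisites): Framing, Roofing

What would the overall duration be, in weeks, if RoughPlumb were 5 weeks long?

The binding path is Roofing→RoughPlumb→Siding = 9+11+7 = 27; finish at 27 weeks.
Since RoughPlumb is critical, the -6 change carries straight to that chain (now 21 weeks).
New critical path: Framing→RoughElec→Siding = 5+10+7 = 22 ⇒ 22 weeks.

22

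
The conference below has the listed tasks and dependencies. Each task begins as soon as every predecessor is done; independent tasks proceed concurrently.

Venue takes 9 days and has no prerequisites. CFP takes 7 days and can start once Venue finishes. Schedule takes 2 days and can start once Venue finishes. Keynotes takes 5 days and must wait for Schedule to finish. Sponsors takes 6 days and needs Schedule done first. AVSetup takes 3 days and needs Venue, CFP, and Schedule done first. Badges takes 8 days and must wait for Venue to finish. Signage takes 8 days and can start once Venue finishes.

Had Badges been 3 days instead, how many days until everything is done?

19

As given, the longest chain is Venue→CFP→AVSetup = 9+7+3 = 19, so the finish is 19 days.
Badges is off the critical path — its longest chain is 17 days, giving 2 of slack.
No other chain overtakes it, so the finish is 19 days.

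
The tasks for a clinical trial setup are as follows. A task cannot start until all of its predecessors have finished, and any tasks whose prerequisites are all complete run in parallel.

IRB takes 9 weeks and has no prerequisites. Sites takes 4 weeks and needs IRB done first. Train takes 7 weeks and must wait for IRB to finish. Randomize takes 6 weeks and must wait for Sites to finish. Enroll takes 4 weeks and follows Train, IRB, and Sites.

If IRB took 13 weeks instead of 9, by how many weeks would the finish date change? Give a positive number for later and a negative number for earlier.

4

Critical path before the change: IRB→Train→Enroll = 9+7+4 = 20 giving 20 weeks.
IRB lies on that path, so at 13 weeks the path becomes 24 weeks.
The critical path is still IRB→Train→Enroll; finish is now 24 weeks.
Change in finish: 24 − 20 = +4 weeks.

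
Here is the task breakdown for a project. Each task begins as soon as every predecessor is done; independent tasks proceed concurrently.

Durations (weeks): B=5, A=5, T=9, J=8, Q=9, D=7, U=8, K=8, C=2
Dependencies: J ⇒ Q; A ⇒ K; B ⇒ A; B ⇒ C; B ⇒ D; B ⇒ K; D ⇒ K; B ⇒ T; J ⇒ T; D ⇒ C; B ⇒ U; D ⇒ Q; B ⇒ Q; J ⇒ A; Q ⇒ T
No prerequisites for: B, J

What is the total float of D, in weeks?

0

The longest chain is B→D→Q→T = 5+7+9+9 = 30; overall finish 30 weeks.
The longest chain containing D totals 30 weeks.
So D can slip 12 − 12 = 0 weeks.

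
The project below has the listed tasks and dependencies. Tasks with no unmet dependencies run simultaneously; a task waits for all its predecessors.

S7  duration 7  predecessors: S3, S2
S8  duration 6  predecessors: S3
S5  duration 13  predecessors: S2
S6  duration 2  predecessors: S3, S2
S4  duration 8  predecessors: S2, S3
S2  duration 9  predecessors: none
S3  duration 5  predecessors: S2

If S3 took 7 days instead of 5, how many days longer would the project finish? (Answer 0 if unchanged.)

2

Actual critical path: S2→S3→S4 = 9+5+8 = 22 ⇒ 22 days.
S3 is on the critical path; changing it to 7 makes that path 24 days.
That remains the longest chain; total 24 days.
Change in finish: 24 − 22 = +2 days.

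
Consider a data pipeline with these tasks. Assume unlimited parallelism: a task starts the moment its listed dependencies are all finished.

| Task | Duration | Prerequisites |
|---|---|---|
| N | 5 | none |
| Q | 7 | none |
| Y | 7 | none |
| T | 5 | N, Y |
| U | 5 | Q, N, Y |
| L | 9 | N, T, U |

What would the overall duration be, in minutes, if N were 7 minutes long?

21

Critical path before the change: Q→U→L = 7+5+9 = 21 giving 21 minutes.
N has 2 minutes of float (longest path through it is 19).
New critical path: N→T→L = 7+5+9 = 21 ⇒ 21 minutes.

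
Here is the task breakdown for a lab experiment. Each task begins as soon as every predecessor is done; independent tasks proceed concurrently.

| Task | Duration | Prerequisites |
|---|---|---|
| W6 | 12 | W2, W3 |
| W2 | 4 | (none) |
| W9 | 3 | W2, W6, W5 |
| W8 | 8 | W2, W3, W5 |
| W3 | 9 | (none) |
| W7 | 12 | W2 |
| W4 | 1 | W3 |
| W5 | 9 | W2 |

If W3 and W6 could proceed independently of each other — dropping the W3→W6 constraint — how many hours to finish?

21

Original critical path: W3→W6→W9 = 9+12+3 = 24 ⇒ 24 hours.
Without W3→W6, W6's earliest start moves from 9 to 4.
After: W2→W5→W8 = 4+9+8 = 21 → 21 hours.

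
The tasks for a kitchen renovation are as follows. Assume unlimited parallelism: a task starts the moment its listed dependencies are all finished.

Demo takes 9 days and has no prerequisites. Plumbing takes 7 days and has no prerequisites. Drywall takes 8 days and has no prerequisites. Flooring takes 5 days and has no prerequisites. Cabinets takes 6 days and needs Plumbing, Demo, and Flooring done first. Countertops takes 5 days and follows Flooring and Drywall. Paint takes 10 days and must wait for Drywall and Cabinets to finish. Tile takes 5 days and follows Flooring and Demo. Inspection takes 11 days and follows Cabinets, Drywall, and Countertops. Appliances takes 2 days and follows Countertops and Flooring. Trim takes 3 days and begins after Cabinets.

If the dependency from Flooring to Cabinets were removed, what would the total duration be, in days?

26

Original critical path: Demo→Cabinets→Inspection = 9+6+11 = 26 ⇒ 26 days.
Dropping Flooring→Cabinets doesn't change Cabinets's earliest start (9); another predecessor still binds.
The longest chain is now Demo→Cabinets→Inspection = 9+6+11 = 26, so the job takes 26 days.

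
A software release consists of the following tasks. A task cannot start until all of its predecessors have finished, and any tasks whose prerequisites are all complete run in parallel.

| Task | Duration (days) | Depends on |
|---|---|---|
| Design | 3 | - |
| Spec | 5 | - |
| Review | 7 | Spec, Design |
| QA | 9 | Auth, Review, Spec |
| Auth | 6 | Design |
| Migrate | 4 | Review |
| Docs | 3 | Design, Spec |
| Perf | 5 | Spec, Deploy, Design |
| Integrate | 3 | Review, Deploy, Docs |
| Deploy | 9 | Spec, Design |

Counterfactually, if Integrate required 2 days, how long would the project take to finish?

21

Baseline: Spec→Review→QA = 5+7+9 = 21 → 21 days.
Integrate has 4 days of float (longest path through it is 17).
The critical path is still Spec→Review→QA; finish is now 21 days.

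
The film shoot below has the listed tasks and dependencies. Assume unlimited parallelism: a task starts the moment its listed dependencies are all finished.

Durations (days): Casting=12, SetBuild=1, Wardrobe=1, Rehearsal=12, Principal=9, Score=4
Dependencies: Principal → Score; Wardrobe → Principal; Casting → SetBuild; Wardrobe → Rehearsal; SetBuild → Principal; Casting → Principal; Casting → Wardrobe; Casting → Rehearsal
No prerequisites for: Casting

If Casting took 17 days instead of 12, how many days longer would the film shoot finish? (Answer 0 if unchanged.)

The binding path is Casting→SetBuild→Principal→Score = 12+1+9+4 = 26; finish at 26 days.
Since Casting is critical, the +5 change carries straight to that chain (now 31 days).
That remains the longest chain; total 31 days.
Change in finish: 31 − 26 = +5 days.

5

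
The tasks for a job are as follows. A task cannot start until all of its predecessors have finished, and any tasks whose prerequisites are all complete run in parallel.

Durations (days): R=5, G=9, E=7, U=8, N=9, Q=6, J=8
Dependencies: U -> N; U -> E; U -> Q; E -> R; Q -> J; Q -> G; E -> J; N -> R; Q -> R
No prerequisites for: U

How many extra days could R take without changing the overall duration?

1

U→E→J = 8+7+8 = 23 sets the makespan at 23 days.
The longest chain containing R totals 22 days.
So R can slip 23 − 22 = 1 day.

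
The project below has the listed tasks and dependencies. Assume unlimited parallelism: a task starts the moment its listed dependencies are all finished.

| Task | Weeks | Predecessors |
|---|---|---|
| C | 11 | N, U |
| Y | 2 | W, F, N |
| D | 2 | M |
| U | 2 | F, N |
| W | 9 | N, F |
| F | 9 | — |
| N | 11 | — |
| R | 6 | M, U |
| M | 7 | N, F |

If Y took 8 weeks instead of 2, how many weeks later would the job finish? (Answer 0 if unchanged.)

4

Critical path before the change: N→M→R = 11+7+6 = 24 giving 24 weeks.
Y is off the critical path — its longest chain is 22 weeks, giving 2 of slack.
New critical path: N→W→Y = 11+9+8 = 28 ⇒ 28 weeks.
Change in finish: 28 − 24 = +4 weeks.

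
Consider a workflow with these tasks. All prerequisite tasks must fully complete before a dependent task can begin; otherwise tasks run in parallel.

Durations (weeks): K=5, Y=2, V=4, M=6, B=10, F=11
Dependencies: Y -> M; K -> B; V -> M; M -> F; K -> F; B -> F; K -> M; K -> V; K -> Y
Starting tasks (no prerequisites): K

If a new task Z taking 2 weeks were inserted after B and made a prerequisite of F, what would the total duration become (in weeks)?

28

Originally the project takes 26 weeks.
With Z inserted, F now waits for max(M, B, K, Z).
New critical path: K→B→Z→F = 5+10+2+11 = 28 ⇒ 28 weeks.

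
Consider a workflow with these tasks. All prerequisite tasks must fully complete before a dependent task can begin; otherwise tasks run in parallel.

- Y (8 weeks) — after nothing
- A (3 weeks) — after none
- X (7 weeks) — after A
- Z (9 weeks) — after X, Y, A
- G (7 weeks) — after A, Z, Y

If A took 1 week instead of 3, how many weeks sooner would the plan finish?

2

The binding path is A→X→Z→G = 3+7+9+7 = 26; finish at 26 weeks.
A is on the critical path; changing it to 1 makes that path 24 weeks.
The binding chain switches to Y→Z→G = 8+9+7 = 24; finish 24 weeks.
Change in finish: 24 − 26 = -2 weeks.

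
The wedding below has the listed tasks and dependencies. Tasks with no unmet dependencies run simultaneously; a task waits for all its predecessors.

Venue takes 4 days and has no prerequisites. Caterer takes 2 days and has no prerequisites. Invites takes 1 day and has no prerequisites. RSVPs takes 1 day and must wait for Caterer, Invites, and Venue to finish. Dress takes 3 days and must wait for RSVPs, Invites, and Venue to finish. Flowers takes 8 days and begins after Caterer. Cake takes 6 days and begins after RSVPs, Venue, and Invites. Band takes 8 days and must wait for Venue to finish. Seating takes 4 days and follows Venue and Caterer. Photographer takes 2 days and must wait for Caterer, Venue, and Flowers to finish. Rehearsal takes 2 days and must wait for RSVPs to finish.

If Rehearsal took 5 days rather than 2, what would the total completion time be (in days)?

Baseline: Venue→Band = 4+8 = 12 → 12 days.
The longest path through Rehearsal is only 7 days, so Rehearsal has float 5.
The critical path is still Venue→Band; finish is now 12 days.

12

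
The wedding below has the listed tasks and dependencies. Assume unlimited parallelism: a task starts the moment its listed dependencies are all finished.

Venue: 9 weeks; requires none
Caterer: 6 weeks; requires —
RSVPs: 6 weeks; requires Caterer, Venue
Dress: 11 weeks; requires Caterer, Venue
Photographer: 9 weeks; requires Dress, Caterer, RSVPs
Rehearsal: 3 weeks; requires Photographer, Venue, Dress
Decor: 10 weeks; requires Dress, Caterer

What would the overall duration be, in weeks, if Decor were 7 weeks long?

32

Critical path before the change: Venue→Dress→Photographer→Rehearsal = 9+11+9+3 = 32 giving 32 weeks.
Decor is off the critical path — its longest chain is 30 weeks, giving 2 of slack.
The critical path is still Venue→Dress→Photographer→Rehearsal; finish is now 32 weeks.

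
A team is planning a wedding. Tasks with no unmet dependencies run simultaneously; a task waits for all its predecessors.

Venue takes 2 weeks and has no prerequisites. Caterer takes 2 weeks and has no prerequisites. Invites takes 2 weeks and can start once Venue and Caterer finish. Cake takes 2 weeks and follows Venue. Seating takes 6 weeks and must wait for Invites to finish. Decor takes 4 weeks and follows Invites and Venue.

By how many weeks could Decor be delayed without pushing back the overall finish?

2

Venue→Invites→Seating = 2+2+6 = 10 sets the makespan at 10 weeks.
Longest path through Decor: 8 weeks (earliest finish 8, latest finish 10).
Slack of Decor = 6 − 4 = 2 weeks.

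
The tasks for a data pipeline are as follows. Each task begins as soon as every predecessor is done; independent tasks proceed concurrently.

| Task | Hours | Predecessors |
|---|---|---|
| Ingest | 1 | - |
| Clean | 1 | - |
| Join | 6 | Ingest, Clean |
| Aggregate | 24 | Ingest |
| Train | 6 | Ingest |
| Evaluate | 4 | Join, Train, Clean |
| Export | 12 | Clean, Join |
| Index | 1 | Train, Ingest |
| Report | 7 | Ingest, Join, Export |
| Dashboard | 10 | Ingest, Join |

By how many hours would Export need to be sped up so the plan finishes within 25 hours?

Current finish: 26 hours; target: 25.
Export is on every critical path, so each hour cut from Export cuts the finish by one (this holds down to a finish of 25).
Need 26 − 25 = 1 hour off Export → Export becomes 11 hours, finish becomes 25.

1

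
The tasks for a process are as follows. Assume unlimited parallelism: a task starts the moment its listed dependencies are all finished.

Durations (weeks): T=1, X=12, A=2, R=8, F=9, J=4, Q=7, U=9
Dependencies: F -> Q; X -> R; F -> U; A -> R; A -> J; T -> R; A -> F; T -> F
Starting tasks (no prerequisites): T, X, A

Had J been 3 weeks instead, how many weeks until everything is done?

The binding path is X→R = 12+8 = 20; finish at 20 weeks.
The longest path through J is only 6 weeks, so J has float 14.
The critical path is still X→R; finish is now 20 weeks.

20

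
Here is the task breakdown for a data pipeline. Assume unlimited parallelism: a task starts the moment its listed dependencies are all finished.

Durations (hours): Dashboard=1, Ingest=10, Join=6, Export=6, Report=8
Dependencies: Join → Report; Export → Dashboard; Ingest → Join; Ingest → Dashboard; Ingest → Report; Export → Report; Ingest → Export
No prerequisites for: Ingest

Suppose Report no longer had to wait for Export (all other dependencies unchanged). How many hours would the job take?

Original critical path: Ingest→Join→Report = 10+6+8 = 24 ⇒ 24 hours.
Dropping Export→Report doesn't change Report's earliest start (16); another predecessor still binds.
The longest chain is now Ingest→Join→Report = 10+6+8 = 24, so the job takes 24 hours.

24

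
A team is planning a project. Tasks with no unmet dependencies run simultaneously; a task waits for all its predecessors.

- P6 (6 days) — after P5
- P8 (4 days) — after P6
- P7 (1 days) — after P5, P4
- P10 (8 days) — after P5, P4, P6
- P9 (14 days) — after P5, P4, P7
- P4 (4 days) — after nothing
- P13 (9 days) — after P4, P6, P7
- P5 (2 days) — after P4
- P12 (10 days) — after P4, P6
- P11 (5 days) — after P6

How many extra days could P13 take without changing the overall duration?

P4→P5→P6→P12 = 4+2+6+10 = 22 sets the makespan at 22 days.
Longest path through P13: 21 days (earliest finish 21, latest finish 22).
Slack of P13 = 13 − 12 = 1 day.

1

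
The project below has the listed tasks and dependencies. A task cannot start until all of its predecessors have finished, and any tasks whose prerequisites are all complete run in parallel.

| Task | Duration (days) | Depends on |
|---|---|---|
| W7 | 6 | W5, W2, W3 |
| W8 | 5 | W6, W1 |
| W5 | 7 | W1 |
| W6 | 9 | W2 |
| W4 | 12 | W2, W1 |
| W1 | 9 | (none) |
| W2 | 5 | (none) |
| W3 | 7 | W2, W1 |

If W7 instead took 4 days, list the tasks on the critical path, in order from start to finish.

Baseline: W1→W3→W7 = 9+7+6 = 22 → 22 days.
W7 is on the critical path; changing it to 4 makes that path 20 days.
The binding chain switches to W1→W4 = 9+12 = 21; finish 21 days.

W1, W4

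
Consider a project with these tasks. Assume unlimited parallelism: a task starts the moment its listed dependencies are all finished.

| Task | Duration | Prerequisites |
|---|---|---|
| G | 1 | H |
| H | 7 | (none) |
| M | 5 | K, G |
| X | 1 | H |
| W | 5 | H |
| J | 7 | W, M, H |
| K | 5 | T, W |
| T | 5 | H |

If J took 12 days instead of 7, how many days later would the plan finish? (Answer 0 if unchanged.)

5

Critical path before the change: H→T→K→M→J = 7+5+5+5+7 = 29 giving 29 days.
Since J is critical, the +5 change carries straight to that chain (now 34 days).
The critical path is still H→T→K→M→J; finish is now 34 days.
Change in finish: 34 − 29 = +5 days.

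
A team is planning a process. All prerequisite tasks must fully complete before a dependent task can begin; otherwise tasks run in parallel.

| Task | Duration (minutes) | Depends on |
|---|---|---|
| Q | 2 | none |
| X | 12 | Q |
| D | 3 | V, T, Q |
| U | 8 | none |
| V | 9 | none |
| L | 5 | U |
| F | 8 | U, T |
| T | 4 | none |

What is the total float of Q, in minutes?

The longest chain is U→F = 8+8 = 16; overall finish 16 minutes.
Longest path through Q: 14 minutes (earliest finish 2, latest finish 4).
Slack of Q = 2 − 0 = 2 minutes.

2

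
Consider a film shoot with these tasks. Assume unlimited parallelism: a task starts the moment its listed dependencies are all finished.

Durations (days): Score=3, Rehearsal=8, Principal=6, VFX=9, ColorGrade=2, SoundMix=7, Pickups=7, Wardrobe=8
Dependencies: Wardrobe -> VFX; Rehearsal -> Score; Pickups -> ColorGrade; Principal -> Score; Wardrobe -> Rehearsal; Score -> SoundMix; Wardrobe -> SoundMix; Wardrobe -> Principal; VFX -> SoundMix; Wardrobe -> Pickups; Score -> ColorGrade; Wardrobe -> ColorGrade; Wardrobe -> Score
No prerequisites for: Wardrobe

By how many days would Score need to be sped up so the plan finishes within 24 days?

Current finish: 26 days; target: 24.
Score is on every critical path, so each day cut from Score cuts the finish by one (this holds down to a finish of 24).
Need 26 − 24 = 2 days off Score → Score becomes 1 day, finish becomes 24.

2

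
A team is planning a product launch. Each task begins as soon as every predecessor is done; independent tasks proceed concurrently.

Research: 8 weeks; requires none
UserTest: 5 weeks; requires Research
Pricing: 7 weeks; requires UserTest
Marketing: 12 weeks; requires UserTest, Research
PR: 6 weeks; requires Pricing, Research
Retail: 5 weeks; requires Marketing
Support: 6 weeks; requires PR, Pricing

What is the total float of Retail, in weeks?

2

Critical path: Research→UserTest→Pricing→PR→Support = 8+5+7+6+6 = 32, so the finish is 32 weeks.
Retail finishes as early as 30 and must finish by 32.
Slack of Retail = 27 − 25 = 2 weeks.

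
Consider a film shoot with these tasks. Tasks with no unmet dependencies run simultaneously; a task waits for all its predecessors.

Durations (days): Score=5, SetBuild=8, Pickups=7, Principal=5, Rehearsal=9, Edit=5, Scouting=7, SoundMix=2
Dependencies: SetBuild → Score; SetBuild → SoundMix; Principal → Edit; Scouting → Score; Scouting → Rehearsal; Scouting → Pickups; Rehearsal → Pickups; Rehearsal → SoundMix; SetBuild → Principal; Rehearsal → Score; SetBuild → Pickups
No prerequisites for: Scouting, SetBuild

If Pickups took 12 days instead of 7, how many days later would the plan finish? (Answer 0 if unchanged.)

As given, the longest chain is Scouting→Rehearsal→Pickups = 7+9+7 = 23, so the finish is 23 days.
Pickups is on the critical path; changing it to 12 makes that path 28 days.
No other chain overtakes it, so the finish is 28 days.
Change in finish: 28 − 23 = +5 days.

5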